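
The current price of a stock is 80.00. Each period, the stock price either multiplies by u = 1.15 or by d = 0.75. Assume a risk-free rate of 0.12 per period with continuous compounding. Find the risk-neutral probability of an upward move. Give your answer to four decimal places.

p = 0.9437

Risk-neutral probability p = (e^0.12 − 0.75)/(1.15 − 0.75) = 0.3775/0.4000 = 0.9437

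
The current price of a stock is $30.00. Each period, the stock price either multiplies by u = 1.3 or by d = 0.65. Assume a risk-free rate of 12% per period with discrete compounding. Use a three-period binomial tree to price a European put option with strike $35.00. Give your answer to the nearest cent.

$3.23

Risk-neutral probability p = (1 + 0.12 − 0.65)/(1.3 − 0.65) = 0.4700/0.6500 = 0.7231
Terminal stock prices: S_uuu = 65.91, S_uud = 32.96, S_udd = 16.48, S_ddd = 8.239
Terminal payoffs (K − S): max(-30.91, 0) = 0, max(2.045, 0) = 2.045, max(18.52, 0) = 18.52, max(26.76, 0) = 26.76
Node uu (S = 50.7): V_uu = 1/1.12·[0.7231·0.0000 + 0.2769·2.0450] = 0.5056
Node ud (S = 25.35): V_ud = 1/1.12·[0.7231·2.0450 + 0.2769·18.5225] = 5.9000
Node dd (S = 12.68): V_dd = 1/1.12·[0.7231·18.5225 + 0.2769·26.7613] = 18.5750
Node u (S = 39): V_u = 1/1.12·[0.7231·0.5056 + 0.2769·5.9000] = 1.7852
Node d (S = 19.5): V_d = 1/1.12·[0.7231·5.9000 + 0.2769·18.5750] = 8.4018
Node 0 (S = 30): V_0 = 1/1.12·[0.7231·1.7852 + 0.2769·8.4018] = 3.2299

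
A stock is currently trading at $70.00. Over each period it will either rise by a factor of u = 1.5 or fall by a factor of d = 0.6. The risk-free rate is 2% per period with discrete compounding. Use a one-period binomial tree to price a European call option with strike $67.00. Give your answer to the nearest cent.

Risk-neutral probability p = (1 + 0.02 − 0.6)/(1.5 − 0.6) = 0.4200/0.9000 = 0.4667
Terminal stock prices: S_u = 105, S_d = 42
Terminal payoffs (S − K): max(38, 0) = 38, max(-25, 0) = 0
Node 0 (S = 70): V_0 = 1/1.02·[0.4667·38.0000 + 0.5333·0.0000] = 17.3856

$17.39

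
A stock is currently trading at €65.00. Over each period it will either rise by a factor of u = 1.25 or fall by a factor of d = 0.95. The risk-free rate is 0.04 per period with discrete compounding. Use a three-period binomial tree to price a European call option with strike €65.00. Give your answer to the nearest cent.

€10.04

Risk-neutral probability p = (1 + 0.04 − 0.95)/(1.25 − 0.95) = 0.0900/0.3000 = 0.3000
Terminal stock prices: S_uuu = 127, S_uud = 96.48, S_udd = 73.33, S_ddd = 55.73
Terminal payoffs (S − K): max(61.95, 0) = 61.95, max(31.48, 0) = 31.48, max(8.328, 0) = 8.328, max(-9.271, 0) = 0
Node uu (S = 101.6): V_uu = 1/1.04·[0.3000·61.9531 + 0.7000·31.4844] = 39.0625
Node ud (S = 77.19): V_ud = 1/1.04·[0.3000·31.4844 + 0.7000·8.3281] = 14.6875
Node dd (S = 58.66): V_dd = 1/1.04·[0.3000·8.3281 + 0.7000·0.0000] = 2.4023
Node u (S = 81.25): V_u = 1/1.04·[0.3000·39.0625 + 0.7000·14.6875] = 21.1538
Node d (S = 61.75): V_d = 1/1.04·[0.3000·14.6875 + 0.7000·2.4023] = 5.8537
Node 0 (S = 65): V_0 = 1/1.04·[0.3000·21.1538 + 0.7000·5.8537] = 10.0421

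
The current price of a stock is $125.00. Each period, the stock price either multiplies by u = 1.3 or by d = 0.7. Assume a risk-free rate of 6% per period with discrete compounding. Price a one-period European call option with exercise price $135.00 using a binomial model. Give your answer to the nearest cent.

Risk-neutral probability p = (1 + 0.06 − 0.7)/(1.3 − 0.7) = 0.3600/0.6000 = 0.6000
Terminal stock prices: S_u = 162.5, S_d = 87.5
Terminal payoffs (S − K): max(27.5, 0) = 27.5, max(-47.5, 0) = 0
Node 0 (S = 125): V_0 = 1/1.06·[0.6000·27.5000 + 0.4000·0.0000] = 15.5660

$15.57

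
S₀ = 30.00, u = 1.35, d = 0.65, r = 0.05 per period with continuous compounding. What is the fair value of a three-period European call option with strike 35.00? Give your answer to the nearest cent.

Risk-neutral probability p = (e^0.05 − 0.65)/(1.35 − 0.65) = 0.4013/0.7000 = 0.5732
Terminal stock prices: S_uuu = 73.81, S_uud = 35.54, S_udd = 17.11, S_ddd = 8.239
Terminal payoffs (S − K): max(38.81, 0) = 38.81, max(0.5388, 0) = 0.5388, max(-17.89, 0) = 0, max(-26.76, 0) = 0
Node uu (S = 54.68): V_uu = e^(−0.05)·[0.5732·38.8113 + 0.4268·0.5388] = 21.3820
Node ud (S = 26.32): V_ud = e^(−0.05)·[0.5732·0.5388 + 0.4268·0.0000] = 0.2938
Node dd (S = 12.68): V_dd = e^(−0.05)·[0.5732·0.0000 + 0.4268·0.0000] = 0.0000
Node u (S = 40.5): V_u = e^(−0.05)·[0.5732·21.3820 + 0.4268·0.2938] = 11.7786
Node d (S = 19.5): V_d = e^(−0.05)·[0.5732·0.2938 + 0.4268·0.0000] = 0.1602
Node 0 (S = 30): V_0 = e^(−0.05)·[0.5732·11.7786 + 0.4268·0.1602] = 6.4877

6.49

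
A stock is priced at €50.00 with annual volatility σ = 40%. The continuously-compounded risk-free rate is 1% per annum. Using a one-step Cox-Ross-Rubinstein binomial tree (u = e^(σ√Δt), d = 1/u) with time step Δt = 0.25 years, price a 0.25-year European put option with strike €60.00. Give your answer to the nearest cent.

CRR parameters: u = e^(σ√Δt) = e^(0.4·√0.25) = 1.2214, d = 1/u = 0.8187
Per-period rate: rΔt = 0.01·0.25 = 0.0025, so R = e^0.0025 = 1.0025
Risk-neutral probability p = (e^0.0025 − 0.8187)/(1.2214 − 0.8187) = 0.1838/0.4027 = 0.4564
Terminal stock prices: S_u = 61.07, S_d = 40.94
Terminal payoffs (K − S): max(-1.07, 0) = 0, max(19.06, 0) = 19.06
Node 0 (S = 50): V_0 = e^(−0.0025)·[0.4564·0.0000 + 0.5436·19.0635] = 10.3374

€10.34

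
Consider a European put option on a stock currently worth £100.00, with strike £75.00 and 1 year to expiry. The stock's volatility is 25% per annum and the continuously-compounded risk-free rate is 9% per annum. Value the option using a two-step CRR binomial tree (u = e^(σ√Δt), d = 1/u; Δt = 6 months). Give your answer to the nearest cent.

£0.75

CRR parameters: u = e^(σ√Δt) = e^(0.25·√0.5) = 1.1934, d = 1/u = 0.8380
Per-period rate: rΔt = 0.09·0.5 = 0.045, so R = e^0.045 = 1.0460
Risk-neutral probability p = (e^0.045 − 0.8380)/(1.1934 − 0.8380) = 0.2081/0.3554 = 0.5854
Terminal stock prices: S_uu = 142.4, S_ud = 100, S_dd = 70.22
Terminal payoffs (K − S): max(-67.41, 0) = 0, max(-25, 0) = 0, max(4.781, 0) = 4.781
Node u (S = 119.3): V_u = e^(−0.045)·[0.5854·0.0000 + 0.4146·0.0000] = 0.0000
Node d (S = 83.8): V_d = e^(−0.045)·[0.5854·0.0000 + 0.4146·4.7811] = 1.8949
Node 0 (S = 100): V_0 = e^(−0.045)·[0.5854·0.0000 + 0.4146·1.8949] = 0.7510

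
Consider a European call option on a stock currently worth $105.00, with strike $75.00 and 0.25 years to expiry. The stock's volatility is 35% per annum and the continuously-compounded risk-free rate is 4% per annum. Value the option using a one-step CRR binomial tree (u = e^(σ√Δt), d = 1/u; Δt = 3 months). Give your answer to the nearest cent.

$30.75

CRR parameters: u = e^(σ√Δt) = e^(0.35·√0.25) = 1.1912, d = 1/u = 0.8395
Per-period rate: rΔt = 0.04·0.25 = 0.01, so R = e^0.01 = 1.0101
Risk-neutral probability p = (e^0.01 − 0.8395)/(1.1912 − 0.8395) = 0.1706/0.3518 = 0.4849
Terminal stock prices: S_u = 125.1, S_d = 88.14
Terminal payoffs (S − K): max(50.08, 0) = 50.08, max(13.14, 0) = 13.14
Node 0 (S = 105): V_0 = e^(−0.01)·[0.4849·50.0809 + 0.5151·13.1430] = 30.7463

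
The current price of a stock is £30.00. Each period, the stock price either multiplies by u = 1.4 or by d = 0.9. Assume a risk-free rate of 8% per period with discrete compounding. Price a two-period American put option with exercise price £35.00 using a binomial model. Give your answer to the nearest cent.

Risk-neutral probability p = (1 + 0.08 − 0.9)/(1.4 − 0.9) = 0.1800/0.5000 = 0.3600
Terminal stock prices: S_uu = 58.8, S_ud = 37.8, S_dd = 24.3
Terminal payoffs (K − S): max(-23.8, 0) = 0, max(-2.8, 0) = 0, max(10.7, 0) = 10.7
Node u (S = 42): continuation = 1/1.08·[0.3600·0.0000 + 0.6400·0.0000] = 0.0000; exercise value = 0.0000 ≤ continuation, so V_u = 0.0000
Node d (S = 27): continuation = 1/1.08·[0.3600·0.0000 + 0.6400·10.7000] = 6.3407; exercise value = 8.0000 > continuation, so V_d = 8.0000 (exercise)
Node 0 (S = 30): continuation = 1/1.08·[0.3600·0.0000 + 0.6400·8.0000] = 4.7407; exercise value = 5.0000 > continuation, so V_0 = 5.0000 (exercise)

£5.00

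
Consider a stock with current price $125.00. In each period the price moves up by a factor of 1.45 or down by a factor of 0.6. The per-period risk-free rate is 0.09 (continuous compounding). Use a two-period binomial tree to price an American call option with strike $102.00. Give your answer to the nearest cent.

$48.15

Risk-neutral probability p = (e^0.09 − 0.6)/(1.45 − 0.6) = 0.4942/0.8500 = 0.5814
Terminal stock prices: S_uu = 262.8, S_ud = 108.8, S_dd = 45
Terminal payoffs (S − K): max(160.8, 0) = 160.8, max(6.75, 0) = 6.75, max(-57, 0) = 0
Node u (S = 181.2): continuation = e^(−0.09)·[0.5814·160.8125 + 0.4186·6.7500] = 88.0290; exercise value = 79.2500 ≤ continuation, so V_u = 88.0290
Node d (S = 75): continuation = e^(−0.09)·[0.5814·6.7500 + 0.4186·0.0000] = 3.5866; exercise value = 0.0000 ≤ continuation, so V_d = 3.5866
Node 0 (S = 125): continuation = e^(−0.09)·[0.5814·88.0290 + 0.4186·3.5866] = 48.1458; exercise value = 23.0000 ≤ continuation, so V_0 = 48.1458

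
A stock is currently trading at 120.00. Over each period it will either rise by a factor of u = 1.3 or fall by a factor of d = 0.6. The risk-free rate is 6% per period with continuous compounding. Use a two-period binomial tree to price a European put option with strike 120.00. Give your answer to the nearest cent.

Risk-neutral probability p = (e^0.06 − 0.6)/(1.3 − 0.6) = 0.4618/0.7000 = 0.6598
Terminal stock prices: S_uu = 202.8, S_ud = 93.6, S_dd = 43.2
Terminal payoffs (K − S): max(-82.8, 0) = 0, max(26.4, 0) = 26.4, max(76.8, 0) = 76.8
Node u (S = 156): V_u = e^(−0.06)·[0.6598·0.0000 + 0.3402·26.4000] = 8.4591
Node d (S = 72): V_d = e^(−0.06)·[0.6598·26.4000 + 0.3402·76.8000] = 41.0117
Node 0 (S = 120): V_0 = e^(−0.06)·[0.6598·8.4591 + 0.3402·41.0117] = 18.3970

18.40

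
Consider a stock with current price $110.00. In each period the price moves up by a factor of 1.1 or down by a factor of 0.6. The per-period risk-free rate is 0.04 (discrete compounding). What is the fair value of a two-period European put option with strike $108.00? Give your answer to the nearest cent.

Risk-neutral probability p = (1 + 0.04 − 0.6)/(1.1 − 0.6) = 0.4400/0.5000 = 0.8800
Terminal stock prices: S_uu = 133.1, S_ud = 72.6, S_dd = 39.6
Terminal payoffs (K − S): max(-25.1, 0) = 0, max(35.4, 0) = 35.4, max(68.4, 0) = 68.4
Node u (S = 121): V_u = 1/1.04·[0.8800·0.0000 + 0.1200·35.4000] = 4.0846
Node d (S = 66): V_d = 1/1.04·[0.8800·35.4000 + 0.1200·68.4000] = 37.8462
Node 0 (S = 110): V_0 = 1/1.04·[0.8800·4.0846 + 0.1200·37.8462] = 7.8231

$7.82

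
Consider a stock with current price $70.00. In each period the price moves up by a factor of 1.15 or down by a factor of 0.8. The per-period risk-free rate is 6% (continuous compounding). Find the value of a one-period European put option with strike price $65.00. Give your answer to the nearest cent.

Risk-neutral probability p = (e^0.06 − 0.8)/(1.15 − 0.8) = 0.2618/0.3500 = 0.7481
Terminal stock prices: S_u = 80.5, S_d = 56
Terminal payoffs (K − S): max(-15.5, 0) = 0, max(9, 0) = 9
Node 0 (S = 70): V_0 = e^(−0.06)·[0.7481·0.0000 + 0.2519·9.0000] = 2.1350

$2.14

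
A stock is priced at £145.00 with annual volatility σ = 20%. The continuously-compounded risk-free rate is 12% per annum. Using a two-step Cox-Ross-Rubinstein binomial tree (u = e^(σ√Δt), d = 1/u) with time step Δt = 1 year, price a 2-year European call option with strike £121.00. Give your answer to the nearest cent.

CRR parameters: u = e^(σ√Δt) = e^(0.2·√1) = 1.2214, d = 1/u = 0.8187
Per-period rate: rΔt = 0.12·1 = 0.12, so R = e^0.12 = 1.1275
Risk-neutral probability p = (e^0.12 − 0.8187)/(1.2214 − 0.8187) = 0.3088/0.4027 = 0.7668
Terminal stock prices: S_uu = 216.3, S_ud = 145, S_dd = 97.2
Terminal payoffs (S − K): max(95.31, 0) = 95.31, max(24, 0) = 24, max(-23.8, 0) = 0
Node u (S = 177.1): V_u = e^(−0.12)·[0.7668·95.3146 + 0.2332·24.0000] = 69.7860
Node d (S = 118.7): V_d = e^(−0.12)·[0.7668·24.0000 + 0.2332·0.0000] = 16.3220
Node 0 (S = 145): V_0 = e^(−0.12)·[0.7668·69.7860 + 0.2332·16.3220] = 50.8364

£50.84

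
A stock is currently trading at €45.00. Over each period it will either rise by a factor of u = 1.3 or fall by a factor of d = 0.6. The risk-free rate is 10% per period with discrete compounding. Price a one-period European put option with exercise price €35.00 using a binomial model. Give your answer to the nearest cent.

Risk-neutral probability p = (1 + 0.1 − 0.6)/(1.3 − 0.6) = 0.5000/0.7000 = 0.7143
Terminal stock prices: S_u = 58.5, S_d = 27
Terminal payoffs (K − S): max(-23.5, 0) = 0, max(8, 0) = 8
Node 0 (S = 45): V_0 = 1/1.1·[0.7143·0.0000 + 0.2857·8.0000] = 2.0779

€2.08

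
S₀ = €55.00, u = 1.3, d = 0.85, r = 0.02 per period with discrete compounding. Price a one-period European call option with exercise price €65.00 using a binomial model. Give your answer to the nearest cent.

Risk-neutral probability p = (1 + 0.02 − 0.85)/(1.3 − 0.85) = 0.1700/0.4500 = 0.3778
Terminal stock prices: S_u = 71.5, S_d = 46.75
Terminal payoffs (S − K): max(6.5, 0) = 6.5, max(-18.25, 0) = 0
Node 0 (S = 55): V_0 = 1/1.02·[0.3778·6.5000 + 0.6222·0.0000] = 2.4074

€2.41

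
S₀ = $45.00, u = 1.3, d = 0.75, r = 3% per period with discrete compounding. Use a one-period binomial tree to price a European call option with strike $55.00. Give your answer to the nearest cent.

Risk-neutral probability p = (1 + 0.03 − 0.75)/(1.3 − 0.75) = 0.2800/0.5500 = 0.5091
Terminal stock prices: S_u = 58.5, S_d = 33.75
Terminal payoffs (S − K): max(3.5, 0) = 3.5, max(-21.25, 0) = 0
Node 0 (S = 45): V_0 = 1/1.03·[0.5091·3.5000 + 0.4909·0.0000] = 1.7299

$1.73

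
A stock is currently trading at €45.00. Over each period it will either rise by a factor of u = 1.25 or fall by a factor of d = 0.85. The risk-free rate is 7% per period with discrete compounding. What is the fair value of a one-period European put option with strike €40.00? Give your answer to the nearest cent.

Risk-neutral probability p = (1 + 0.07 − 0.85)/(1.25 − 0.85) = 0.2200/0.4000 = 0.5500
Terminal stock prices: S_u = 56.25, S_d = 38.25
Terminal payoffs (K − S): max(-16.25, 0) = 0, max(1.75, 0) = 1.75
Node 0 (S = 45): V_0 = 1/1.07·[0.5500·0.0000 + 0.4500·1.7500] = 0.7360

€0.74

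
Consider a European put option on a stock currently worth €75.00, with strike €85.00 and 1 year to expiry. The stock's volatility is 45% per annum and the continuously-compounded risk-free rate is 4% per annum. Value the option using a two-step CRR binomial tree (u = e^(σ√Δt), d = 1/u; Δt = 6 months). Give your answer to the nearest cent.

CRR parameters: u = e^(σ√Δt) = e^(0.45·√0.5) = 1.3746, d = 1/u = 0.7275
Per-period rate: rΔt = 0.04·0.5 = 0.02, so R = e^0.02 = 1.0202
Risk-neutral probability p = (e^0.02 − 0.7275)/(1.3746 − 0.7275) = 0.2927/0.6472 = 0.4523
Terminal stock prices: S_uu = 141.7, S_ud = 75, S_dd = 39.69
Terminal payoffs (K − S): max(-56.72, 0) = 0, max(10, 0) = 10, max(45.31, 0) = 45.31
Node u (S = 103.1): V_u = e^(−0.02)·[0.4523·0.0000 + 0.5477·10.0000] = 5.3683
Node d (S = 54.56): V_d = e^(−0.02)·[0.4523·10.0000 + 0.5477·45.3103] = 28.7575
Node 0 (S = 75): V_0 = e^(−0.02)·[0.4523·5.3683 + 0.5477·28.7575] = 17.8179

€17.82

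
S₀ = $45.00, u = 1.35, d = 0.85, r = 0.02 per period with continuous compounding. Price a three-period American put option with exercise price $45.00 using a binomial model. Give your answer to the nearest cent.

Risk-neutral probability p = (e^0.02 − 0.85)/(1.35 − 0.85) = 0.1702/0.5000 = 0.3404
Terminal stock prices: S_uuu = 110.7, S_uud = 69.71, S_udd = 43.89, S_ddd = 27.64
Terminal payoffs (K − S): max(-65.72, 0) = 0, max(-24.71, 0) = 0, max(1.108, 0) = 1.108, max(17.36, 0) = 17.36
Node uu (S = 82.01): continuation = e^(−0.02)·[0.3404·0.0000 + 0.6596·0.0000] = 0.0000; exercise value = 0.0000 ≤ continuation, so V_uu = 0.0000
Node ud (S = 51.64): continuation = e^(−0.02)·[0.3404·0.0000 + 0.6596·1.1081] = 0.7164; exercise value = 0.0000 ≤ continuation, so V_ud = 0.7164
Node dd (S = 32.51): continuation = e^(−0.02)·[0.3404·1.1081 + 0.6596·17.3644] = 11.5964; exercise value = 12.4875 > continuation, so V_dd = 12.4875 (exercise)
Node u (S = 60.75): continuation = e^(−0.02)·[0.3404·0.0000 + 0.6596·0.7164] = 0.4632; exercise value = 0.0000 ≤ continuation, so V_u = 0.4632
Node d (S = 38.25): continuation = e^(−0.02)·[0.3404·0.7164 + 0.6596·12.4875] = 8.3127; exercise value = 6.7500 ≤ continuation, so V_d = 8.3127
Node 0 (S = 45): continuation = e^(−0.02)·[0.3404·0.4632 + 0.6596·8.3127] = 5.5290; exercise value = 0.0000 ≤ continuation, so V_0 = 5.5290

$5.53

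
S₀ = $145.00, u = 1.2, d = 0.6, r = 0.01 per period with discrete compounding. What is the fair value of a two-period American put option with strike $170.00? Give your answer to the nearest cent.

Risk-neutral probability p = (1 + 0.01 − 0.6)/(1.2 − 0.6) = 0.4100/0.6000 = 0.6833
Terminal stock prices: S_uu = 208.8, S_ud = 104.4, S_dd = 52.2
Terminal payoffs (K − S): max(-38.8, 0) = 0, max(65.6, 0) = 65.6, max(117.8, 0) = 117.8
Node u (S = 174): continuation = 1/1.01·[0.6833·0.0000 + 0.3167·65.6000] = 20.5677; exercise value = 0.0000 ≤ continuation, so V_u = 20.5677
Node d (S = 87): continuation = 1/1.01·[0.6833·65.6000 + 0.3167·117.8000] = 81.3168; exercise value = 83.0000 > continuation, so V_d = 83.0000 (exercise)
Node 0 (S = 145): continuation = 1/1.01·[0.6833·20.5677 + 0.3167·83.0000] = 39.9385; exercise value = 25.0000 ≤ continuation, so V_0 = 39.9385

$39.94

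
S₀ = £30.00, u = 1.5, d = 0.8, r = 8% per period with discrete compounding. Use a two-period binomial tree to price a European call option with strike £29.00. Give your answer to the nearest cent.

£8.16

Risk-neutral probability p = (1 + 0.08 − 0.8)/(1.5 − 0.8) = 0.2800/0.7000 = 0.4000
Terminal stock prices: S_uu = 67.5, S_ud = 36, S_dd = 19.2
Terminal payoffs (S − K): max(38.5, 0) = 38.5, max(7, 0) = 7, max(-9.8, 0) = 0
Node u (S = 45): V_u = 1/1.08·[0.4000·38.5000 + 0.6000·7.0000] = 18.1481
Node d (S = 24): V_d = 1/1.08·[0.4000·7.0000 + 0.6000·0.0000] = 2.5926
Node 0 (S = 30): V_0 = 1/1.08·[0.4000·18.1481 + 0.6000·2.5926] = 8.1619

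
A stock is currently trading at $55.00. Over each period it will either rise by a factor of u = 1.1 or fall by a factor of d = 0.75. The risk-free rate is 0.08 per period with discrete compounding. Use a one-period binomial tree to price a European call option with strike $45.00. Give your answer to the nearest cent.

$13.53

Risk-neutral probability p = (1 + 0.08 − 0.75)/(1.1 − 0.75) = 0.3300/0.3500 = 0.9429
Terminal stock prices: S_u = 60.5, S_d = 41.25
Terminal payoffs (S − K): max(15.5, 0) = 15.5, max(-3.75, 0) = 0
Node 0 (S = 55): V_0 = 1/1.08·[0.9429·15.5000 + 0.0571·0.0000] = 13.5317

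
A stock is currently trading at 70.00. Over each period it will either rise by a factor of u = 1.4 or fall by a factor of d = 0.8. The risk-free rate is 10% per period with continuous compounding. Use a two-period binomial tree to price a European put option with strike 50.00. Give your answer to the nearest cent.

1.03

Risk-neutral probability p = (e^0.1 − 0.8)/(1.4 − 0.8) = 0.3052/0.6000 = 0.5086
Terminal stock prices: S_uu = 137.2, S_ud = 78.4, S_dd = 44.8
Terminal payoffs (K − S): max(-87.2, 0) = 0, max(-28.4, 0) = 0, max(5.2, 0) = 5.2
Node u (S = 98): V_u = e^(−0.1)·[0.5086·0.0000 + 0.4914·0.0000] = 0.0000
Node d (S = 56): V_d = e^(−0.1)·[0.5086·0.0000 + 0.4914·5.2000] = 2.3120
Node 0 (S = 70): V_0 = e^(−0.1)·[0.5086·0.0000 + 0.4914·2.3120] = 1.0280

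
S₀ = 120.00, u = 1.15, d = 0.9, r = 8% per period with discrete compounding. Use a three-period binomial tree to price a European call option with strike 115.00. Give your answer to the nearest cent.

Risk-neutral probability p = (1 + 0.08 − 0.9)/(1.15 − 0.9) = 0.1800/0.2500 = 0.7200
Terminal stock prices: S_uuu = 182.5, S_uud = 142.8, S_udd = 111.8, S_ddd = 87.48
Terminal payoffs (S − K): max(67.5, 0) = 67.5, max(27.83, 0) = 27.83, max(-3.22, 0) = 0, max(-27.52, 0) = 0
Node uu (S = 158.7): V_uu = 1/1.08·[0.7200·67.5050 + 0.2800·27.8300] = 52.2185
Node ud (S = 124.2): V_ud = 1/1.08·[0.7200·27.8300 + 0.2800·0.0000] = 18.5533
Node dd (S = 97.2): V_dd = 1/1.08·[0.7200·0.0000 + 0.2800·0.0000] = 0.0000
Node u (S = 138): V_u = 1/1.08·[0.7200·52.2185 + 0.2800·18.5533] = 39.6225
Node d (S = 108): V_d = 1/1.08·[0.7200·18.5533 + 0.2800·0.0000] = 12.3689
Node 0 (S = 120): V_0 = 1/1.08·[0.7200·39.6225 + 0.2800·12.3689] = 29.6217

29.62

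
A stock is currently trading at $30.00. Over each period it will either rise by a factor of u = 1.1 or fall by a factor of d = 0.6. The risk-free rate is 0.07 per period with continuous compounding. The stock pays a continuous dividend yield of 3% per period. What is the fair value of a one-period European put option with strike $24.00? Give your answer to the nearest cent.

Per-period risk-free factor R = e^0.07 = 1.0725; dividend-adjusted growth = e^(0.07−0.03) = 1.0408.
Risk-neutral probability p = (1.0408 − 0.6)/(1.1 − 0.6) = 0.4408/0.5000 = 0.8816
Terminal stock prices: S_u = 33, S_d = 18
Terminal payoffs (K − S): max(-9, 0) = 0, max(6, 0) = 6
Node 0 (S = 30): V_0 = e^(−0.07)·[0.8816·0.0000 + 0.1184·6.0000] = 0.6623

$0.66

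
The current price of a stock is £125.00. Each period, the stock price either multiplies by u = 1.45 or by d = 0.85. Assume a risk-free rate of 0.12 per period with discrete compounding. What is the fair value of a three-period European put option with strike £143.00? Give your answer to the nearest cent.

Risk-neutral probability p = (1 + 0.12 − 0.85)/(1.45 − 0.85) = 0.2700/0.6000 = 0.4500
Terminal stock prices: S_uuu = 381.1, S_uud = 223.4, S_udd = 131, S_ddd = 76.77
Terminal payoffs (K − S): max(-238.1, 0) = 0, max(-80.39, 0) = 0, max(12.05, 0) = 12.05, max(66.23, 0) = 66.23
Node uu (S = 262.8): V_uu = 1/1.12·[0.4500·0.0000 + 0.5500·0.0000] = 0.0000
Node ud (S = 154.1): V_ud = 1/1.12·[0.4500·0.0000 + 0.5500·12.0469] = 5.9159
Node dd (S = 90.31): V_dd = 1/1.12·[0.4500·12.0469 + 0.5500·66.2344] = 37.3661
Node u (S = 181.2): V_u = 1/1.12·[0.4500·0.0000 + 0.5500·5.9159] = 2.9051
Node d (S = 106.2): V_d = 1/1.12·[0.4500·5.9159 + 0.5500·37.3661] = 20.7263
Node 0 (S = 125): V_0 = 1/1.12·[0.4500·2.9051 + 0.5500·20.7263] = 11.3453

£11.35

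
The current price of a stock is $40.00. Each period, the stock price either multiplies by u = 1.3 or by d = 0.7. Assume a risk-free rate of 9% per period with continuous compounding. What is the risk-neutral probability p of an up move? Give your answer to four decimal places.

Risk-neutral probability p = (e^0.09 − 0.7)/(1.3 − 0.7) = 0.3942/0.6000 = 0.6570

p = 0.6570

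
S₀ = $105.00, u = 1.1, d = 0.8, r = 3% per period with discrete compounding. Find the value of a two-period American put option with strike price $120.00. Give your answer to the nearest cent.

Risk-neutral probability p = (1 + 0.03 − 0.8)/(1.1 − 0.8) = 0.2300/0.3000 = 0.7667
Terminal stock prices: S_uu = 127.1, S_ud = 92.4, S_dd = 67.2
Terminal payoffs (K − S): max(-7.05, 0) = 0, max(27.6, 0) = 27.6, max(52.8, 0) = 52.8
Node u (S = 115.5): continuation = 1/1.03·[0.7667·0.0000 + 0.2333·27.6000] = 6.2524; exercise value = 4.5000 ≤ continuation, so V_u = 6.2524
Node d (S = 84): continuation = 1/1.03·[0.7667·27.6000 + 0.2333·52.8000] = 32.5049; exercise value = 36.0000 > continuation, so V_d = 36.0000 (exercise)
Node 0 (S = 105): continuation = 1/1.03·[0.7667·6.2524 + 0.2333·36.0000] = 12.8093; exercise value = 15.0000 > continuation, so V_0 = 15.0000 (exercise)

$15.00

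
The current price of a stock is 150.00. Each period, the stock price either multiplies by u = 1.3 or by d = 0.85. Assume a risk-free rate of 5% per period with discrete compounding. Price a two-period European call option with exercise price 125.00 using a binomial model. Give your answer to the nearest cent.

Risk-neutral probability p = (1 + 0.05 − 0.85)/(1.3 − 0.85) = 0.2000/0.4500 = 0.4444
Terminal stock prices: S_uu = 253.5, S_ud = 165.8, S_dd = 108.4
Terminal payoffs (S − K): max(128.5, 0) = 128.5, max(40.75, 0) = 40.75, max(-16.63, 0) = 0
Node u (S = 195): V_u = 1/1.05·[0.4444·128.5000 + 0.5556·40.7500] = 75.9524
Node d (S = 127.5): V_d = 1/1.05·[0.4444·40.7500 + 0.5556·0.0000] = 17.2487
Node 0 (S = 150): V_0 = 1/1.05·[0.4444·75.9524 + 0.5556·17.2487] = 41.2754

41.28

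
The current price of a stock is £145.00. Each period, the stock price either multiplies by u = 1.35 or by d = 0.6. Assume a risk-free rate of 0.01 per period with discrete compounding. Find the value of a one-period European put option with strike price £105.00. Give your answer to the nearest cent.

£8.08

Risk-neutral probability p = (1 + 0.01 − 0.6)/(1.35 − 0.6) = 0.4100/0.7500 = 0.5467
Terminal stock prices: S_u = 195.8, S_d = 87
Terminal payoffs (K − S): max(-90.75, 0) = 0, max(18, 0) = 18
Node 0 (S = 145): V_0 = 1/1.01·[0.5467·0.0000 + 0.4533·18.0000] = 8.0792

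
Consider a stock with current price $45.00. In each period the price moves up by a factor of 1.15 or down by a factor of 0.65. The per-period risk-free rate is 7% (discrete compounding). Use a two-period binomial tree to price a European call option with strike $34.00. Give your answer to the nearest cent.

Risk-neutral probability p = (1 + 0.07 − 0.65)/(1.15 − 0.65) = 0.4200/0.5000 = 0.8400
Terminal stock prices: S_uu = 59.51, S_ud = 33.64, S_dd = 19.01
Terminal payoffs (S − K): max(25.51, 0) = 25.51, max(-0.3625, 0) = 0, max(-14.99, 0) = 0
Node u (S = 51.75): V_u = 1/1.07·[0.8400·25.5125 + 0.1600·0.0000] = 20.0285
Node d (S = 29.25): V_d = 1/1.07·[0.8400·0.0000 + 0.1600·0.0000] = 0.0000
Node 0 (S = 45): V_0 = 1/1.07·[0.8400·20.0285 + 0.1600·0.0000] = 15.7233

$15.72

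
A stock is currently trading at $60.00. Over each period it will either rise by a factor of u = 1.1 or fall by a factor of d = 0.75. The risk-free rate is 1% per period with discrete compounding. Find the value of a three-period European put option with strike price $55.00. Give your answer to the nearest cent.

$3.27

Risk-neutral probability p = (1 + 0.01 − 0.75)/(1.1 − 0.75) = 0.2600/0.3500 = 0.7429
Terminal stock prices: S_uuu = 79.86, S_uud = 54.45, S_udd = 37.12, S_ddd = 25.31
Terminal payoffs (K − S): max(-24.86, 0) = 0, max(0.55, 0) = 0.55, max(17.88, 0) = 17.88, max(29.69, 0) = 29.69
Node uu (S = 72.6): V_uu = 1/1.01·[0.7429·0.0000 + 0.2571·0.5500] = 0.1400
Node ud (S = 49.5): V_ud = 1/1.01·[0.7429·0.5500 + 0.2571·17.8750] = 4.9554
Node dd (S = 33.75): V_dd = 1/1.01·[0.7429·17.8750 + 0.2571·29.6875] = 20.7054
Node u (S = 66): V_u = 1/1.01·[0.7429·0.1400 + 0.2571·4.9554] = 1.3646
Node d (S = 45): V_d = 1/1.01·[0.7429·4.9554 + 0.2571·20.7054] = 8.9163
Node 0 (S = 60): V_0 = 1/1.01·[0.7429·1.3646 + 0.2571·8.9163] = 3.2737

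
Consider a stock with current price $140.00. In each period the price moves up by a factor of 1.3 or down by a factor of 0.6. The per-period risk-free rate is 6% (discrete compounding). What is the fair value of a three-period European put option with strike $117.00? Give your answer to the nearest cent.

$12.95

Risk-neutral probability p = (1 + 0.06 − 0.6)/(1.3 − 0.6) = 0.4600/0.7000 = 0.6571
Terminal stock prices: S_uuu = 307.6, S_uud = 142, S_udd = 65.52, S_ddd = 30.24
Terminal payoffs (K − S): max(-190.6, 0) = 0, max(-24.96, 0) = 0, max(51.48, 0) = 51.48, max(86.76, 0) = 86.76
Node uu (S = 236.6): V_uu = 1/1.06·[0.6571·0.0000 + 0.3429·0.0000] = 0.0000
Node ud (S = 109.2): V_ud = 1/1.06·[0.6571·0.0000 + 0.3429·51.4800] = 16.6512
Node dd (S = 50.4): V_dd = 1/1.06·[0.6571·51.4800 + 0.3429·86.7600] = 59.9774
Node u (S = 182): V_u = 1/1.06·[0.6571·0.0000 + 0.3429·16.6512] = 5.3858
Node d (S = 84): V_d = 1/1.06·[0.6571·16.6512 + 0.3429·59.9774] = 29.7225
Node 0 (S = 140): V_0 = 1/1.06·[0.6571·5.3858 + 0.3429·29.7225] = 12.9527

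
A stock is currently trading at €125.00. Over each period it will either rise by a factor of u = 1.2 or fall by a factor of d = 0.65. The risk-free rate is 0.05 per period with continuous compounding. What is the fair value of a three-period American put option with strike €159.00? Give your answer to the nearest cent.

Risk-neutral probability p = (e^0.05 − 0.65)/(1.2 − 0.65) = 0.4013/0.5500 = 0.7296
Terminal stock prices: S_uuu = 216, S_uud = 117, S_udd = 63.38, S_ddd = 34.33
Terminal payoffs (K − S): max(-57, 0) = 0, max(42, 0) = 42, max(95.62, 0) = 95.62, max(124.7, 0) = 124.7
Node uu (S = 180): continuation = e^(−0.05)·[0.7296·0.0000 + 0.2704·42.0000] = 10.8036; exercise value = 0.0000 ≤ continuation, so V_uu = 10.8036
Node ud (S = 97.5): continuation = e^(−0.05)·[0.7296·42.0000 + 0.2704·95.6250] = 53.7455; exercise value = 61.5000 > continuation, so V_ud = 61.5000 (exercise)
Node dd (S = 52.81): continuation = e^(−0.05)·[0.7296·95.6250 + 0.2704·124.6719] = 98.4330; exercise value = 106.1875 > continuation, so V_dd = 106.1875 (exercise)
Node u (S = 150): continuation = e^(−0.05)·[0.7296·10.8036 + 0.2704·61.5000] = 23.3172; exercise value = 9.0000 ≤ continuation, so V_u = 23.3172
Node d (S = 81.25): continuation = e^(−0.05)·[0.7296·61.5000 + 0.2704·106.1875] = 69.9955; exercise value = 77.7500 > continuation, so V_d = 77.7500 (exercise)
Node 0 (S = 125): continuation = e^(−0.05)·[0.7296·23.3172 + 0.2704·77.7500] = 36.1816; exercise value = 34.0000 ≤ continuation, so V_0 = 36.1816

€36.18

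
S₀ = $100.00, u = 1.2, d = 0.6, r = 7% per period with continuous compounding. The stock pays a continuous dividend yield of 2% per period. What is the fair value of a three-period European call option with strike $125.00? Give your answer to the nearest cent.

$16.48

Per-period risk-free factor R = e^0.07 = 1.0725; dividend-adjusted growth = e^(0.07−0.02) = 1.0513.
Risk-neutral probability p = (1.0513 − 0.6)/(1.2 − 0.6) = 0.4513/0.6000 = 0.7521
Terminal stock prices: S_uuu = 172.8, S_uud = 86.4, S_udd = 43.2, S_ddd = 21.6
Terminal payoffs (S − K): max(47.8, 0) = 47.8, max(-38.6, 0) = 0, max(-81.8, 0) = 0, max(-103.4, 0) = 0
Node uu (S = 144): V_uu = e^(−0.07)·[0.7521·47.8000 + 0.2479·0.0000] = 33.5207
Node ud (S = 72): V_ud = e^(−0.07)·[0.7521·0.0000 + 0.2479·0.0000] = 0.0000
Node dd (S = 36): V_dd = e^(−0.07)·[0.7521·0.0000 + 0.2479·0.0000] = 0.0000
Node u (S = 120): V_u = e^(−0.07)·[0.7521·33.5207 + 0.2479·0.0000] = 23.5071
Node d (S = 60): V_d = e^(−0.07)·[0.7521·0.0000 + 0.2479·0.0000] = 0.0000
Node 0 (S = 100): V_0 = e^(−0.07)·[0.7521·23.5071 + 0.2479·0.0000] = 16.4848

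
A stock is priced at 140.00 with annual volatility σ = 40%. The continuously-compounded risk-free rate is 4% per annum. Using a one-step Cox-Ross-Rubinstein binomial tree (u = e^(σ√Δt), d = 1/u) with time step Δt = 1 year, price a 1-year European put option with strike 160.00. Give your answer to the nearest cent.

34.90

CRR parameters: u = e^(σ√Δt) = e^(0.4·√1) = 1.4918, d = 1/u = 0.6703
Per-period rate: rΔt = 0.04·1 = 0.04, so R = e^0.04 = 1.0408
Risk-neutral probability p = (e^0.04 − 0.6703)/(1.4918 − 0.6703) = 0.3705/0.8215 = 0.4510
Terminal stock prices: S_u = 208.9, S_d = 93.84
Terminal payoffs (K − S): max(-48.86, 0) = 0, max(66.16, 0) = 66.16
Node 0 (S = 140): V_0 = e^(−0.04)·[0.4510·0.0000 + 0.5490·66.1552] = 34.8957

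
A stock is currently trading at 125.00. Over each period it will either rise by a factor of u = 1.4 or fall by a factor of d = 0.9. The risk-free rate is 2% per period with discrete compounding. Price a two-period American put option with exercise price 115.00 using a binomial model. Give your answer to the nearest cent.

7.63

Risk-neutral probability p = (1 + 0.02 − 0.9)/(1.4 − 0.9) = 0.1200/0.5000 = 0.2400
Terminal stock prices: S_uu = 245, S_ud = 157.5, S_dd = 101.2
Terminal payoffs (K − S): max(-130, 0) = 0, max(-42.5, 0) = 0, max(13.75, 0) = 13.75
Node u (S = 175): continuation = 1/1.02·[0.2400·0.0000 + 0.7600·0.0000] = 0.0000; exercise value = 0.0000 ≤ continuation, so V_u = 0.0000
Node d (S = 112.5): continuation = 1/1.02·[0.2400·0.0000 + 0.7600·13.7500] = 10.2451; exercise value = 2.5000 ≤ continuation, so V_d = 10.2451
Node 0 (S = 125): continuation = 1/1.02·[0.2400·0.0000 + 0.7600·10.2451] = 7.6336; exercise value = 0.0000 ≤ continuation, so V_0 = 7.6336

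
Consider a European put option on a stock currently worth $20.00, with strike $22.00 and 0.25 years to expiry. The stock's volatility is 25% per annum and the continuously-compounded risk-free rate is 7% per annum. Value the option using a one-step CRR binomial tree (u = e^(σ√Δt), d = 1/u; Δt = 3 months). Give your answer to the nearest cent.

$1.97

CRR parameters: u = e^(σ√Δt) = e^(0.25·√0.25) = 1.1331, d = 1/u = 0.8825
Per-period rate: rΔt = 0.07·0.25 = 0.0175, so R = e^0.0175 = 1.0177
Risk-neutral probability p = (e^0.0175 − 0.8825)/(1.1331 − 0.8825) = 0.1352/0.2507 = 0.5392
Terminal stock prices: S_u = 22.66, S_d = 17.65
Terminal payoffs (K − S): max(-0.663, 0) = 0, max(4.35, 0) = 4.35
Node 0 (S = 20): V_0 = e^(−0.0175)·[0.5392·0.0000 + 0.4608·4.3501] = 1.9696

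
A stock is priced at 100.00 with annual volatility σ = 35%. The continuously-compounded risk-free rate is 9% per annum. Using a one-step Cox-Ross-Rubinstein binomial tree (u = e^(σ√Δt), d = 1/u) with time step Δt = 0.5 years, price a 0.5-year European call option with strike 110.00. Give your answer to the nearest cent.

9.17

CRR parameters: u = e^(σ√Δt) = e^(0.35·√0.5) = 1.2808, d = 1/u = 0.7808
Per-period rate: rΔt = 0.09·0.5 = 0.045, so R = e^0.045 = 1.0460
Risk-neutral probability p = (e^0.045 − 0.7808)/(1.2808 − 0.7808) = 0.2653/0.5000 = 0.5305
Terminal stock prices: S_u = 128.1, S_d = 78.08
Terminal payoffs (S − K): max(18.08, 0) = 18.08, max(-31.92, 0) = 0
Node 0 (S = 100): V_0 = e^(−0.045)·[0.5305·18.0803 + 0.4695·0.0000] = 9.1694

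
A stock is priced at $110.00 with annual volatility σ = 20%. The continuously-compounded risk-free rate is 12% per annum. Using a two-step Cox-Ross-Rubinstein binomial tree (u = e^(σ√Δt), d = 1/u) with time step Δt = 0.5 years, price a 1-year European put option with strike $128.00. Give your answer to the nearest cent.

CRR parameters: u = e^(σ√Δt) = e^(0.2·√0.5) = 1.1519, d = 1/u = 0.8681
Per-period rate: rΔt = 0.12·0.5 = 0.06, so R = e^0.06 = 1.0618
Risk-neutral probability p = (e^0.06 − 0.8681)/(1.1519 − 0.8681) = 0.1937/0.2838 = 0.6826
Terminal stock prices: S_uu = 146, S_ud = 110, S_dd = 82.9
Terminal payoffs (K − S): max(-17.96, 0) = 0, max(18, 0) = 18, max(45.1, 0) = 45.1
Node u (S = 126.7): V_u = e^(−0.06)·[0.6826·0.0000 + 0.3174·18.0000] = 5.3805
Node d (S = 95.49): V_d = e^(−0.06)·[0.6826·18.0000 + 0.3174·45.0998] = 25.0523
Node 0 (S = 110): V_0 = e^(−0.06)·[0.6826·5.3805 + 0.3174·25.0523] = 10.9473

$10.95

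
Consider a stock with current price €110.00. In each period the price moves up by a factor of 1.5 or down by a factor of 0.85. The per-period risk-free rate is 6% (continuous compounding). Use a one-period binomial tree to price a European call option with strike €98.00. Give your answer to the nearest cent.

€20.56

Risk-neutral probability p = (e^0.06 − 0.85)/(1.5 − 0.85) = 0.2118/0.6500 = 0.3259
Terminal stock prices: S_u = 165, S_d = 93.5
Terminal payoffs (S − K): max(67, 0) = 67, max(-4.5, 0) = 0
Node 0 (S = 110): V_0 = e^(−0.06)·[0.3259·67.0000 + 0.6741·0.0000] = 20.5639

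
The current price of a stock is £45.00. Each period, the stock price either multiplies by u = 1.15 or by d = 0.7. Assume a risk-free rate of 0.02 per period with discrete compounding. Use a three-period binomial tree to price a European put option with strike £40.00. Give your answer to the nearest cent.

Risk-neutral probability p = (1 + 0.02 − 0.7)/(1.15 − 0.7) = 0.3200/0.4500 = 0.7111
Terminal stock prices: S_uuu = 68.44, S_uud = 41.66, S_udd = 25.36, S_ddd = 15.43
Terminal payoffs (K − S): max(-28.44, 0) = 0, max(-1.659, 0) = 0, max(14.64, 0) = 14.64, max(24.57, 0) = 24.57
Node uu (S = 59.51): V_uu = 1/1.02·[0.7111·0.0000 + 0.2889·0.0000] = 0.0000
Node ud (S = 36.22): V_ud = 1/1.02·[0.7111·0.0000 + 0.2889·14.6425] = 4.1471
Node dd (S = 22.05): V_dd = 1/1.02·[0.7111·14.6425 + 0.2889·24.5650] = 17.1657
Node u (S = 51.75): V_u = 1/1.02·[0.7111·0.0000 + 0.2889·4.1471] = 1.1746
Node d (S = 31.5): V_d = 1/1.02·[0.7111·4.1471 + 0.2889·17.1657] = 7.7530
Node 0 (S = 45): V_0 = 1/1.02·[0.7111·1.1746 + 0.2889·7.7530] = 3.0147

£3.01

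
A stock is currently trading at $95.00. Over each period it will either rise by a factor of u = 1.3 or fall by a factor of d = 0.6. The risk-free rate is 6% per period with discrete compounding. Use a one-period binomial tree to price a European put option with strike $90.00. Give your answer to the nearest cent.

$10.67

Risk-neutral probability p = (1 + 0.06 − 0.6)/(1.3 − 0.6) = 0.4600/0.7000 = 0.6571
Terminal stock prices: S_u = 123.5, S_d = 57
Terminal payoffs (K − S): max(-33.5, 0) = 0, max(33, 0) = 33
Node 0 (S = 95): V_0 = 1/1.06·[0.6571·0.0000 + 0.3429·33.0000] = 10.6739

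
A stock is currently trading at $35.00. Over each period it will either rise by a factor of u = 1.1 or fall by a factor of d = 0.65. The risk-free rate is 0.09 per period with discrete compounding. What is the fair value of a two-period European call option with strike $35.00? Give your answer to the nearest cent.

$5.91

Risk-neutral probability p = (1 + 0.09 − 0.65)/(1.1 − 0.65) = 0.4400/0.4500 = 0.9778
Terminal stock prices: S_uu = 42.35, S_ud = 25.03, S_dd = 14.79
Terminal payoffs (S − K): max(7.35, 0) = 7.35, max(-9.975, 0) = 0, max(-20.21, 0) = 0
Node u (S = 38.5): V_u = 1/1.09·[0.9778·7.3500 + 0.0222·0.0000] = 6.5933
Node d (S = 22.75): V_d = 1/1.09·[0.9778·0.0000 + 0.0222·0.0000] = 0.0000
Node 0 (S = 35): V_0 = 1/1.09·[0.9778·6.5933 + 0.0222·0.0000] = 5.9145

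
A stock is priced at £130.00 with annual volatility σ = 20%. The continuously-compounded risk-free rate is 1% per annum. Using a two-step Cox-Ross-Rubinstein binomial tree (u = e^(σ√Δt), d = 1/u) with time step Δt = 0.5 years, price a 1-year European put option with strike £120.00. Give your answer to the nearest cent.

CRR parameters: u = e^(σ√Δt) = e^(0.2·√0.5) = 1.1519, d = 1/u = 0.8681
Per-period rate: rΔt = 0.01·0.5 = 0.005, so R = e^0.005 = 1.0050
Risk-neutral probability p = (e^0.005 − 0.8681)/(1.1519 − 0.8681) = 0.1369/0.2838 = 0.4824
Terminal stock prices: S_uu = 172.5, S_ud = 130, S_dd = 97.97
Terminal payoffs (K − S): max(-52.5, 0) = 0, max(-10, 0) = 0, max(22.03, 0) = 22.03
Node u (S = 149.7): V_u = e^(−0.005)·[0.4824·0.0000 + 0.5176·0.0000] = 0.0000
Node d (S = 112.9): V_d = e^(−0.005)·[0.4824·0.0000 + 0.5176·22.0270] = 11.3451
Node 0 (S = 130): V_0 = e^(−0.005)·[0.4824·0.0000 + 0.5176·11.3451] = 5.8433

£5.84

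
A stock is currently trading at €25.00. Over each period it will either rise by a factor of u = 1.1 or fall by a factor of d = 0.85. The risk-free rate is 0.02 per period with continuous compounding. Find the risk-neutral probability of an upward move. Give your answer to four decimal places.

p = 0.6808

Risk-neutral probability p = (e^0.02 − 0.85)/(1.1 − 0.85) = 0.1702/0.2500 = 0.6808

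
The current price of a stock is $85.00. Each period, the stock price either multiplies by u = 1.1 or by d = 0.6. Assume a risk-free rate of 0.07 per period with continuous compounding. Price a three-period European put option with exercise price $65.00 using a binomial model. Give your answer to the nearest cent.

$0.62

Risk-neutral probability p = (e^0.07 − 0.6)/(1.1 − 0.6) = 0.4725/0.5000 = 0.9450
Terminal stock prices: S_uuu = 113.1, S_uud = 61.71, S_udd = 33.66, S_ddd = 18.36
Terminal payoffs (K − S): max(-48.14, 0) = 0, max(3.29, 0) = 3.29, max(31.34, 0) = 31.34, max(46.64, 0) = 46.64
Node uu (S = 102.9): V_uu = e^(−0.07)·[0.9450·0.0000 + 0.0550·3.2900] = 0.1687
Node ud (S = 56.1): V_ud = e^(−0.07)·[0.9450·3.2900 + 0.0550·31.3400] = 4.5056
Node dd (S = 30.6): V_dd = e^(−0.07)·[0.9450·31.3400 + 0.0550·46.6400] = 30.0056
Node u (S = 93.5): V_u = e^(−0.07)·[0.9450·0.1687 + 0.0550·4.5056] = 0.3796
Node d (S = 51): V_d = e^(−0.07)·[0.9450·4.5056 + 0.0550·30.0056] = 5.5083
Node 0 (S = 85): V_0 = e^(−0.07)·[0.9450·0.3796 + 0.0550·5.5083] = 0.6169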